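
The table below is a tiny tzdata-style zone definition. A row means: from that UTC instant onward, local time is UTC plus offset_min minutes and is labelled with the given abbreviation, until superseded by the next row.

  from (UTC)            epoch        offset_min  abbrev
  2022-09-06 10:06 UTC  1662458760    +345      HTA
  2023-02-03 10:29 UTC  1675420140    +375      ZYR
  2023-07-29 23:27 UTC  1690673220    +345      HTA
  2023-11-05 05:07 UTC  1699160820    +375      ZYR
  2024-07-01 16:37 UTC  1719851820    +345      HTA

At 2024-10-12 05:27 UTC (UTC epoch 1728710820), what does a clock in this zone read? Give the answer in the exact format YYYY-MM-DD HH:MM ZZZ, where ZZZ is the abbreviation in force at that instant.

Query: 2024-10-12 05:27 UTC
Rule 5/5 (HTA, +05:45): 2024-07-01 16:37 UTC ≤ query < +∞
5·60 + 27 + 345 = 672 min
672 = 0·1440 + 672; 672 = 11·60 + 12 → 11:12, same day
→ 2024-10-12 11:12 HTA

2024-10-12 11:12 HTA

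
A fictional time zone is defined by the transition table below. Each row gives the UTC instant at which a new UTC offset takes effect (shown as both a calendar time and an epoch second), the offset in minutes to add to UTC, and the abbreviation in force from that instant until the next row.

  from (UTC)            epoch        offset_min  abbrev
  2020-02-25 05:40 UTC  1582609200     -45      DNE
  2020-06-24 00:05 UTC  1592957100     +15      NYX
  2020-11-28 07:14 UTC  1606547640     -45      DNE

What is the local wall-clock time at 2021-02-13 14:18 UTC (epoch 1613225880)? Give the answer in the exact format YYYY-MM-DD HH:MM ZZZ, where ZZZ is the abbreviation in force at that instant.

2021-02-13 13:33 DNE

Query: 2021-02-13 14:18 UTC
Rule 3/3 (DNE, -00:45): 2020-11-28 07:14 UTC ≤ query < +∞
14·60 + 18 - 45 = 813 min
813 = 0·1440 + 813; 813 = 13·60 + 33 → 13:33, same day
→ 2021-02-13 13:33 DNE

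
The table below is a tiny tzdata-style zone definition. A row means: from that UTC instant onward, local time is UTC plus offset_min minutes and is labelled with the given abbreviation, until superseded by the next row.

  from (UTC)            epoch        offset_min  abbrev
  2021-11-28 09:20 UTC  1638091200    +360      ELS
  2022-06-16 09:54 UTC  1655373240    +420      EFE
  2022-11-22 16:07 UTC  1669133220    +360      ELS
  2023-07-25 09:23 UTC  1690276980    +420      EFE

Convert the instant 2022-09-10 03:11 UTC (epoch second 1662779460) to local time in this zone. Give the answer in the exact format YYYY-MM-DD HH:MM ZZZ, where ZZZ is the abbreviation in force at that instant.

Query: 2022-09-10 03:11 UTC
Rule 2/4 (EFE, +07:00): 2022-06-16 09:54 UTC ≤ query < 2022-11-22 16:07 UTC
3·60 + 11 + 420 = 611 min
611 = 0·1440 + 611; 611 = 10·60 + 11 → 10:11, same day
→ 2022-09-10 10:11 EFE

2022-09-10 10:11 EFE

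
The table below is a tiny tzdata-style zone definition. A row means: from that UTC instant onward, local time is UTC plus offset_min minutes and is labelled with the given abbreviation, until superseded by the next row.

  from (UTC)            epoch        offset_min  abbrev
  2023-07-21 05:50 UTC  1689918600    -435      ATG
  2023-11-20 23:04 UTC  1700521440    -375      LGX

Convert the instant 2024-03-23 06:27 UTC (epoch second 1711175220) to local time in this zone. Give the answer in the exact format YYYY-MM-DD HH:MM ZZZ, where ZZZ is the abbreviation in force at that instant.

Query: 2024-03-23 06:27 UTC
Rule 2/2 (LGX, -06:15): 2023-11-20 23:04 UTC ≤ query < +∞
6·60 + 27 - 375 = 12 min
12 = 0·1440 + 12; 12 = 0·60 + 12 → 00:12, same day
→ 2024-03-23 00:12 LGX

2024-03-23 00:12 LGX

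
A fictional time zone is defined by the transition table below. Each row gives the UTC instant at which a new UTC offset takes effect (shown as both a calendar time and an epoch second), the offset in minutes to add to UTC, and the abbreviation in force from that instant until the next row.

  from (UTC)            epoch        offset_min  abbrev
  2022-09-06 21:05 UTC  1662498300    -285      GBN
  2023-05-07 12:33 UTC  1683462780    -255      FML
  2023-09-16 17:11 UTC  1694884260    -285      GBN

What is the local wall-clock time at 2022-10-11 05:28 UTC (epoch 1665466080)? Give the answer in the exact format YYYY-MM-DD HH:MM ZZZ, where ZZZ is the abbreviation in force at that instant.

Query: 2022-10-11 05:28 UTC
Rule 1/3 (GBN, -04:45): 2022-09-06 21:05 UTC ≤ query < 2023-05-07 12:33 UTC
5·60 + 28 - 285 = 43 min
43 = 0·1440 + 43; 43 = 0·60 + 43 → 00:43, same day
→ 2022-10-11 00:43 GBN

2022-10-11 00:43 GBN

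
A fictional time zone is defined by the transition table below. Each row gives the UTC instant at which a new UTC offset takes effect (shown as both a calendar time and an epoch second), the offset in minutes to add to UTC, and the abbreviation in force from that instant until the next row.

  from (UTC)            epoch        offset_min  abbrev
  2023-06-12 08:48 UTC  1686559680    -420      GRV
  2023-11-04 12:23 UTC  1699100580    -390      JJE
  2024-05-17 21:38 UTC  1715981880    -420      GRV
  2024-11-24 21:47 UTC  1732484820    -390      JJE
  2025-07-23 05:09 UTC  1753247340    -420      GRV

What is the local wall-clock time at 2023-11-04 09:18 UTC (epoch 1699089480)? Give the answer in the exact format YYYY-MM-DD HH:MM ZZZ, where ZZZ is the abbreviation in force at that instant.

Query: 2023-11-04 09:18 UTC
Rule 1/5 (GRV, -07:00): 2023-06-12 08:48 UTC ≤ query < 2023-11-04 12:23 UTC
9·60 + 18 - 420 = 138 min
138 = 0·1440 + 138; 138 = 2·60 + 18 → 02:18, same day
→ 2023-11-04 02:18 GRV

2023-11-04 02:18 GRV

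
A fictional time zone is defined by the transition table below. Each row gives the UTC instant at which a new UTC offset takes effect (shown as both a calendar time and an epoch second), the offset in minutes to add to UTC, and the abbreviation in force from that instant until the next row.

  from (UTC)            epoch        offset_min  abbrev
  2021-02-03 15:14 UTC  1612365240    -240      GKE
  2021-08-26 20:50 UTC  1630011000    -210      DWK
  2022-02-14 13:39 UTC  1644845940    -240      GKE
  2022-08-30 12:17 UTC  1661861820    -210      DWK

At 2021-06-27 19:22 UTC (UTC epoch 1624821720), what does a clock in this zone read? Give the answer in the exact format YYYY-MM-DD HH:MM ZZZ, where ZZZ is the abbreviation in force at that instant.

2021-06-27 15:22 GKE

Query: 2021-06-27 19:22 UTC
Rule 1/4 (GKE, -04:00): 2021-02-03 15:14 UTC ≤ query < 2021-08-26 20:50 UTC
19·60 + 22 - 240 = 922 min
922 = 0·1440 + 922; 922 = 15·60 + 22 → 15:22, same day
→ 2021-06-27 15:22 GKE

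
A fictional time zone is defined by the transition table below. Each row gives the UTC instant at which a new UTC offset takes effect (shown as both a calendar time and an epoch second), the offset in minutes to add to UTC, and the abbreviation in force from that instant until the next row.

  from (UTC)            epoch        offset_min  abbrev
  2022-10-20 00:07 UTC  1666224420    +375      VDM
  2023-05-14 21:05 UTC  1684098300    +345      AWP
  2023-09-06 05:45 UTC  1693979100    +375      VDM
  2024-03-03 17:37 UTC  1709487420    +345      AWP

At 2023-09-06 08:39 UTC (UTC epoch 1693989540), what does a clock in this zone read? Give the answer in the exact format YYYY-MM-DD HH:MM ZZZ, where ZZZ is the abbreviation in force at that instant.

2023-09-06 14:54 VDM

Query: 2023-09-06 08:39 UTC
Rule 3/4 (VDM, +06:15): 2023-09-06 05:45 UTC ≤ query < 2024-03-03 17:37 UTC
8·60 + 39 + 375 = 894 min
894 = 0·1440 + 894; 894 = 14·60 + 54 → 14:54, same day
→ 2023-09-06 14:54 VDM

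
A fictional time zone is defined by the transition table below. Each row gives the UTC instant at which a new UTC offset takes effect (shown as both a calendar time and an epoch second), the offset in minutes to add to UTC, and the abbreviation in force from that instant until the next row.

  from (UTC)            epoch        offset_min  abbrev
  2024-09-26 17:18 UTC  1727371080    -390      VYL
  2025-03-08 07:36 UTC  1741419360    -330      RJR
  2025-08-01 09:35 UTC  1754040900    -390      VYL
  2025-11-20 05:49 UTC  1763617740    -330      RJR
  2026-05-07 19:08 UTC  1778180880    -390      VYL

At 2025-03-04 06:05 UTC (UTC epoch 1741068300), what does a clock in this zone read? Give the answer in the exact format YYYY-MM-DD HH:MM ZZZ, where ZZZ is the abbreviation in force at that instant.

2025-03-03 23:35 VYL

Query: 2025-03-04 06:05 UTC
Rule 1/5 (VYL, -06:30): 2024-09-26 17:18 UTC ≤ query < 2025-03-08 07:36 UTC
6·60 + 5 - 390 = -25 min
-25 = -1·1440 + 1415; 1415 = 23·60 + 35 → 23:35, 2025-03-04 - 1 day = 2025-03-03
→ 2025-03-03 23:35 VYL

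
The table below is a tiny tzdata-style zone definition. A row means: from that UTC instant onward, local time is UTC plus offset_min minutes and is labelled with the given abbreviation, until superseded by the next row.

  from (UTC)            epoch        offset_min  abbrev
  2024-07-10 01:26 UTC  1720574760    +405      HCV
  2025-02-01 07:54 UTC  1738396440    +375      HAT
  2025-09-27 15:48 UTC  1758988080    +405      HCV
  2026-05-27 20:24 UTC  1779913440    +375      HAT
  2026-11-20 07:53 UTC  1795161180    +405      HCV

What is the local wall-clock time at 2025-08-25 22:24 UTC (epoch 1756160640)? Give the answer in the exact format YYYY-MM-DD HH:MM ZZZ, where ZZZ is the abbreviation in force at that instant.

2025-08-26 04:39 HAT

Query: 2025-08-25 22:24 UTC
Rule 2/5 (HAT, +06:15): 2025-02-01 07:54 UTC ≤ query < 2025-09-27 15:48 UTC
22·60 + 24 + 375 = 1719 min
1719 = 1·1440 + 279; 279 = 4·60 + 39 → 04:39, 2025-08-25 + 1 day = 2025-08-26
→ 2025-08-26 04:39 HAT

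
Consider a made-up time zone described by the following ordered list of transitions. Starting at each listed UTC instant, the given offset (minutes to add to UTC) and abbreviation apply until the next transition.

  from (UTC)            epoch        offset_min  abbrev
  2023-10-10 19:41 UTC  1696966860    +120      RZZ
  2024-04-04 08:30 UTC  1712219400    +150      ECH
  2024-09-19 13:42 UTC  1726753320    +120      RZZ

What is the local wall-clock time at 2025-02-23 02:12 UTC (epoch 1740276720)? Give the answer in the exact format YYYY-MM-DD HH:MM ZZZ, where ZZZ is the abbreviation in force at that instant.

Query: 2025-02-23 02:12 UTC
Rule 3/3 (RZZ, +02:00): 2024-09-19 13:42 UTC ≤ query < +∞
2·60 + 12 + 120 = 252 min
252 = 0·1440 + 252; 252 = 4·60 + 12 → 04:12, same day
→ 2025-02-23 04:12 RZZ

2025-02-23 04:12 RZZ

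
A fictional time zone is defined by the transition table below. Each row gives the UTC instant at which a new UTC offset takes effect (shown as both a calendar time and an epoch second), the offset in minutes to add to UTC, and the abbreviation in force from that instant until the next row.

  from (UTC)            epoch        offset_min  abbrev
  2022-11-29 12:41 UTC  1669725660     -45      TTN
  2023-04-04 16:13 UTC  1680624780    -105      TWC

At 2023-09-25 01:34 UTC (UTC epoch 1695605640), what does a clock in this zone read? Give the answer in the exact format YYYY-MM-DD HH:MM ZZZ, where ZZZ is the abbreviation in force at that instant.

Query: 2023-09-25 01:34 UTC
Rule 2/2 (TWC, -01:45): 2023-04-04 16:13 UTC ≤ query < +∞
1·60 + 34 - 105 = -11 min
-11 = -1·1440 + 1429; 1429 = 23·60 + 49 → 23:49, 2023-09-25 - 1 day = 2023-09-24
→ 2023-09-24 23:49 TWC

2023-09-24 23:49 TWC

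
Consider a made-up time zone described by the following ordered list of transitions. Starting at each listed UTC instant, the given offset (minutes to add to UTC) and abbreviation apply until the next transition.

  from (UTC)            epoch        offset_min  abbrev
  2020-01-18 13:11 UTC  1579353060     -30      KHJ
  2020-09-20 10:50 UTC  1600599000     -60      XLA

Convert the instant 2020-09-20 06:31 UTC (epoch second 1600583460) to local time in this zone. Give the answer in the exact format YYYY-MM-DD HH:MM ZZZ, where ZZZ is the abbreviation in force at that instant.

Query: 2020-09-20 06:31 UTC
Rule 1/2 (KHJ, -00:30): 2020-01-18 13:11 UTC ≤ query < 2020-09-20 10:50 UTC
6·60 + 31 - 30 = 361 min
361 = 0·1440 + 361; 361 = 6·60 + 1 → 06:01, same day
→ 2020-09-20 06:01 KHJ

2020-09-20 06:01 KHJ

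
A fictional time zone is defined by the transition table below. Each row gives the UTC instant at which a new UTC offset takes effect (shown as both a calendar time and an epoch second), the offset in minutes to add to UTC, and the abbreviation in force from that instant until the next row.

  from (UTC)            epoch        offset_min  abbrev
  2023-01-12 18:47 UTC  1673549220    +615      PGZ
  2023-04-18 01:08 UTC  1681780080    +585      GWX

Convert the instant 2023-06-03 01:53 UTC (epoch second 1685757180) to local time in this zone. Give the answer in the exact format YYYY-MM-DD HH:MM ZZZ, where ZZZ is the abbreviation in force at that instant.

Query: 2023-06-03 01:53 UTC
Rule 2/2 (GWX, +09:45): 2023-04-18 01:08 UTC ≤ query < +∞
1·60 + 53 + 585 = 698 min
698 = 0·1440 + 698; 698 = 11·60 + 38 → 11:38, same day
→ 2023-06-03 11:38 GWX

2023-06-03 11:38 GWX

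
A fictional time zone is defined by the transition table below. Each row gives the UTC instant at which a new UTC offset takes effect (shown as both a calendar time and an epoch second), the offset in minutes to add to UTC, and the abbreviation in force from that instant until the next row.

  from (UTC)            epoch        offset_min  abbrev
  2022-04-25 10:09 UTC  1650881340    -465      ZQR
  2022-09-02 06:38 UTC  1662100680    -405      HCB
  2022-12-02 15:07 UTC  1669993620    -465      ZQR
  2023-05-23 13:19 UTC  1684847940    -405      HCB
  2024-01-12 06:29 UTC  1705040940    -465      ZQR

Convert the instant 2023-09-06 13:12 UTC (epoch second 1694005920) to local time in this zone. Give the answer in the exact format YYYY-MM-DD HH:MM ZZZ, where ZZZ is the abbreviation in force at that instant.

Query: 2023-09-06 13:12 UTC
Rule 4/5 (HCB, -06:45): 2023-05-23 13:19 UTC ≤ query < 2024-01-12 06:29 UTC
13·60 + 12 - 405 = 387 min
387 = 0·1440 + 387; 387 = 6·60 + 27 → 06:27, same day
→ 2023-09-06 06:27 HCB

2023-09-06 06:27 HCB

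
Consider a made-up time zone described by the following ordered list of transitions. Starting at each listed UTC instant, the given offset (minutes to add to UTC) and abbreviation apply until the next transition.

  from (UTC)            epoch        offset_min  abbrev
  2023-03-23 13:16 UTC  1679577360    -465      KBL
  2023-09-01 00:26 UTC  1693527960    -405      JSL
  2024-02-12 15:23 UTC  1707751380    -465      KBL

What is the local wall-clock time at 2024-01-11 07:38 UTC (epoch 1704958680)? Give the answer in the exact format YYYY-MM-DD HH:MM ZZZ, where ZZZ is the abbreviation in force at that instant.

Query: 2024-01-11 07:38 UTC
Rule 2/3 (JSL, -06:45): 2023-09-01 00:26 UTC ≤ query < 2024-02-12 15:23 UTC
7·60 + 38 - 405 = 53 min
53 = 0·1440 + 53; 53 = 0·60 + 53 → 00:53, same day
→ 2024-01-11 00:53 JSL

2024-01-11 00:53 JSL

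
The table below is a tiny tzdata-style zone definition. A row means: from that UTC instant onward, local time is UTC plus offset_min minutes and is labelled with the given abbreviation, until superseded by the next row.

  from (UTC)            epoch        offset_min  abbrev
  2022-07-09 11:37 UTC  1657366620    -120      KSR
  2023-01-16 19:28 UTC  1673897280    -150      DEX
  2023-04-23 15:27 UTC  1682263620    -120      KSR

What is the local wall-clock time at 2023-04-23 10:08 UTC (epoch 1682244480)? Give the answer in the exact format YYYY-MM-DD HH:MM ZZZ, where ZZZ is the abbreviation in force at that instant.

Query: 2023-04-23 10:08 UTC
Rule 2/3 (DEX, -02:30): 2023-01-16 19:28 UTC ≤ query < 2023-04-23 15:27 UTC
10·60 + 8 - 150 = 458 min
458 = 0·1440 + 458; 458 = 7·60 + 38 → 07:38, same day
→ 2023-04-23 07:38 DEX

2023-04-23 07:38 DEX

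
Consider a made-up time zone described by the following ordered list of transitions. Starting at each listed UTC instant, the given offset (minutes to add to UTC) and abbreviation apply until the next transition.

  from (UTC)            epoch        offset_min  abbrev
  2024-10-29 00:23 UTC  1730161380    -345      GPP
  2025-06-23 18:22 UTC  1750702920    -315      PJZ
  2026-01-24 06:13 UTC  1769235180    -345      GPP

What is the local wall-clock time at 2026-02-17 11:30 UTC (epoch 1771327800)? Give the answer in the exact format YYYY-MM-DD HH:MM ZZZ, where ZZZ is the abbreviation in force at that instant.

2026-02-17 05:45 GPP

Query: 2026-02-17 11:30 UTC
Rule 3/3 (GPP, -05:45): 2026-01-24 06:13 UTC ≤ query < +∞
11·60 + 30 - 345 = 345 min
345 = 0·1440 + 345; 345 = 5·60 + 45 → 05:45, same day
→ 2026-02-17 05:45 GPP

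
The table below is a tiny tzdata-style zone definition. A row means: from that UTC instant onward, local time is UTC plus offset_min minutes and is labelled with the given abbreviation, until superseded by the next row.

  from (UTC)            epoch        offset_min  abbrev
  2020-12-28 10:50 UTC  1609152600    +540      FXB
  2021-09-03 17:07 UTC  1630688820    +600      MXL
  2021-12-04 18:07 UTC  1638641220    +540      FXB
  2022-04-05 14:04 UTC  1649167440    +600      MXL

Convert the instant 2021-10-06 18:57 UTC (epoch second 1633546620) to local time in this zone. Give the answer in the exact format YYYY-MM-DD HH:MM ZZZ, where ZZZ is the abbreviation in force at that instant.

Query: 2021-10-06 18:57 UTC
Rule 2/4 (MXL, +10:00): 2021-09-03 17:07 UTC ≤ query < 2021-12-04 18:07 UTC
18·60 + 57 + 600 = 1737 min
1737 = 1·1440 + 297; 297 = 4·60 + 57 → 04:57, 2021-10-06 + 1 day = 2021-10-07
→ 2021-10-07 04:57 MXL

2021-10-07 04:57 MXL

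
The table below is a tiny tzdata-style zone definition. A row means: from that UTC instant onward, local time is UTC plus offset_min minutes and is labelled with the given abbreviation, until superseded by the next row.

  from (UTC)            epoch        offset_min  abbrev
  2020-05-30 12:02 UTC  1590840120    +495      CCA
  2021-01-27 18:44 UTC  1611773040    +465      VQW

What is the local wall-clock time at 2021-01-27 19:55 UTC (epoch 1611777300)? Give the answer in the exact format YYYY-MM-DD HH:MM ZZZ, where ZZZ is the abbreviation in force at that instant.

2021-01-28 03:40 VQW

Query: 2021-01-27 19:55 UTC
Rule 2/2 (VQW, +07:45): 2021-01-27 18:44 UTC ≤ query < +∞
19·60 + 55 + 465 = 1660 min
1660 = 1·1440 + 220; 220 = 3·60 + 40 → 03:40, 2021-01-27 + 1 day = 2021-01-28
→ 2021-01-28 03:40 VQW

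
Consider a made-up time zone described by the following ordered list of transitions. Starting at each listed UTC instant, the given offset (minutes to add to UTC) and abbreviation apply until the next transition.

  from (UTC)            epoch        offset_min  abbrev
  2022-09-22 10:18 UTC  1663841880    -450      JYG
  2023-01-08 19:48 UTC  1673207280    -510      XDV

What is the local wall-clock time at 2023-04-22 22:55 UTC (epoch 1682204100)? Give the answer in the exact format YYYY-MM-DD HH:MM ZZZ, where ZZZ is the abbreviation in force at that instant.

2023-04-22 14:25 XDV

Query: 2023-04-22 22:55 UTC
Rule 2/2 (XDV, -08:30): 2023-01-08 19:48 UTC ≤ query < +∞
22·60 + 55 - 510 = 865 min
865 = 0·1440 + 865; 865 = 14·60 + 25 → 14:25, same day
→ 2023-04-22 14:25 XDV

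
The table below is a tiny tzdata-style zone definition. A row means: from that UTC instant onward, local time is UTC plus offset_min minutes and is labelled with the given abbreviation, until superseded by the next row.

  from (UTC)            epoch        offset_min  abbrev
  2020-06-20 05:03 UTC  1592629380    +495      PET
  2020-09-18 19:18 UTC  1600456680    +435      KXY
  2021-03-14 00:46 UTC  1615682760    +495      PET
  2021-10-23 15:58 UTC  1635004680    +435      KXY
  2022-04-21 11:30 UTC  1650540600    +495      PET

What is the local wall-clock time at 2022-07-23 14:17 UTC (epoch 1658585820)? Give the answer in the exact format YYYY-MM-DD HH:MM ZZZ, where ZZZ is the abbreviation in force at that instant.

2022-07-23 22:32 PET

Query: 2022-07-23 14:17 UTC
Rule 5/5 (PET, +08:15): 2022-04-21 11:30 UTC ≤ query < +∞
14·60 + 17 + 495 = 1352 min
1352 = 0·1440 + 1352; 1352 = 22·60 + 32 → 22:32, same day
→ 2022-07-23 22:32 PET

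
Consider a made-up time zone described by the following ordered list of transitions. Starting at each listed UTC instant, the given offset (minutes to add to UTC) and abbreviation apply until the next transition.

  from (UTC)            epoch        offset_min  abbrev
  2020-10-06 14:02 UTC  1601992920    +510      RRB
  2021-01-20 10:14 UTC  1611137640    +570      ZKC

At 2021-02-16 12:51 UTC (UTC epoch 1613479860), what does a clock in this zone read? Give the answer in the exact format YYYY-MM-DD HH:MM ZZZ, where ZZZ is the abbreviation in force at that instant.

Query: 2021-02-16 12:51 UTC
Rule 2/2 (ZKC, +09:30): 2021-01-20 10:14 UTC ≤ query < +∞
12·60 + 51 + 570 = 1341 min
1341 = 0·1440 + 1341; 1341 = 22·60 + 21 → 22:21, same day
→ 2021-02-16 22:21 ZKC

2021-02-16 22:21 ZKC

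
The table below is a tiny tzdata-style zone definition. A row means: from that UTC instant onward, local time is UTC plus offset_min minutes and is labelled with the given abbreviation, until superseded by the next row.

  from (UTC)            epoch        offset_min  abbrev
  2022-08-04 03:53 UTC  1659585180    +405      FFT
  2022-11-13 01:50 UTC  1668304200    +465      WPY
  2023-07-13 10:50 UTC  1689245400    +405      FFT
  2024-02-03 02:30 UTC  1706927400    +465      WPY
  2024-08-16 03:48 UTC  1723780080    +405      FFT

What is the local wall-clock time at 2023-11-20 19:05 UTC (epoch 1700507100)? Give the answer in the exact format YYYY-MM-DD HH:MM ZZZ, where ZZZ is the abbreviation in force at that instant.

2023-11-21 01:50 FFT

Query: 2023-11-20 19:05 UTC
Rule 3/5 (FFT, +06:45): 2023-07-13 10:50 UTC ≤ query < 2024-02-03 02:30 UTC
19·60 + 5 + 405 = 1550 min
1550 = 1·1440 + 110; 110 = 1·60 + 50 → 01:50, 2023-11-20 + 1 day = 2023-11-21
→ 2023-11-21 01:50 FFT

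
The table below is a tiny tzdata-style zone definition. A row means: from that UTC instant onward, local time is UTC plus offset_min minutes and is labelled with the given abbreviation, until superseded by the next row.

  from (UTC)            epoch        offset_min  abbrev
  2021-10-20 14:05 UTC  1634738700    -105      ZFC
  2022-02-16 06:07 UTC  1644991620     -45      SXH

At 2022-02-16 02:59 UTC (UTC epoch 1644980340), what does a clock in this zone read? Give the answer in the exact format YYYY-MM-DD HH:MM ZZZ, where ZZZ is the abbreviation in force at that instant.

Query: 2022-02-16 02:59 UTC
Rule 1/2 (ZFC, -01:45): 2021-10-20 14:05 UTC ≤ query < 2022-02-16 06:07 UTC
2·60 + 59 - 105 = 74 min
74 = 0·1440 + 74; 74 = 1·60 + 14 → 01:14, same day
→ 2022-02-16 01:14 ZFC

2022-02-16 01:14 ZFC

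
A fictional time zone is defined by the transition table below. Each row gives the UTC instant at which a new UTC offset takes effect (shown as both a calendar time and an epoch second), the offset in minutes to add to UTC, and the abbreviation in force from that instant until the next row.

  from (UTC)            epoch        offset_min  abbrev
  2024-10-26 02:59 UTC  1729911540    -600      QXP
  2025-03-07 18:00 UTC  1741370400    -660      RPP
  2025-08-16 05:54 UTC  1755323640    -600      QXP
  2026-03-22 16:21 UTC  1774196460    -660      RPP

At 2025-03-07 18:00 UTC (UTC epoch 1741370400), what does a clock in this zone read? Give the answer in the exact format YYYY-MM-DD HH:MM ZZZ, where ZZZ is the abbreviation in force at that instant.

2025-03-07 07:00 RPP

Query: 2025-03-07 18:00 UTC
Rule 2/4 (RPP, -11:00): 2025-03-07 18:00 UTC ≤ query < 2025-08-16 05:54 UTC
18·60 + 0 - 660 = 420 min
420 = 0·1440 + 420; 420 = 7·60 + 0 → 07:00, same day
→ 2025-03-07 07:00 RPP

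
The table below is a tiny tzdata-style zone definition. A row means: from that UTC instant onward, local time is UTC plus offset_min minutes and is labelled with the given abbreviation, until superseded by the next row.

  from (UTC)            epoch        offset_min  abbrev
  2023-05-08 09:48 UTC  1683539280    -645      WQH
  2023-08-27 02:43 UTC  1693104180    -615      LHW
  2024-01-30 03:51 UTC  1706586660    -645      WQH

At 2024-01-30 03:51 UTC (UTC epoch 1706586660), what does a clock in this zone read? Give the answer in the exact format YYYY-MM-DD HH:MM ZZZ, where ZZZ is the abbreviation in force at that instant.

Query: 2024-01-30 03:51 UTC
Rule 3/3 (WQH, -10:45): 2024-01-30 03:51 UTC ≤ query < +∞
3·60 + 51 - 645 = -414 min
-414 = -1·1440 + 1026; 1026 = 17·60 + 6 → 17:06, 2024-01-30 - 1 day = 2024-01-29
→ 2024-01-29 17:06 WQH

2024-01-29 17:06 WQH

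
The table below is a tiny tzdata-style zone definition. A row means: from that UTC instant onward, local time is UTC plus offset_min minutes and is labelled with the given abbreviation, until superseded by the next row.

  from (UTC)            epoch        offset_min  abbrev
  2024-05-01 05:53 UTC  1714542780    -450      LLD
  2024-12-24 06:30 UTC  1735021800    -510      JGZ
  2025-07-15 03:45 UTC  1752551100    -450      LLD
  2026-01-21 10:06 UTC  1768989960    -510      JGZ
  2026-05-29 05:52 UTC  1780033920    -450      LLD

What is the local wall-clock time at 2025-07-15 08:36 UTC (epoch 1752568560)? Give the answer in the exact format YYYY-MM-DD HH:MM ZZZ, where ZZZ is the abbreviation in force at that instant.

Query: 2025-07-15 08:36 UTC
Rule 3/5 (LLD, -07:30): 2025-07-15 03:45 UTC ≤ query < 2026-01-21 10:06 UTC
8·60 + 36 - 450 = 66 min
66 = 0·1440 + 66; 66 = 1·60 + 6 → 01:06, same day
→ 2025-07-15 01:06 LLD

2025-07-15 01:06 LLD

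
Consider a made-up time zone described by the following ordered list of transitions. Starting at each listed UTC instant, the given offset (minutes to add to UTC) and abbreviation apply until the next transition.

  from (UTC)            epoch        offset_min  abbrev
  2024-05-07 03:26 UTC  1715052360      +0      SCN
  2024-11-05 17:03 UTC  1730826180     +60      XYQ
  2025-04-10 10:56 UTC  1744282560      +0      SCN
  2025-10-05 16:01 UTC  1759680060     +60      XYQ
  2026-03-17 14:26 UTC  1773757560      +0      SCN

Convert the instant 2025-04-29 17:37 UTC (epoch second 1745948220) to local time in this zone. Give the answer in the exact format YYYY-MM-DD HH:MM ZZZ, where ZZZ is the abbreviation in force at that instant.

Query: 2025-04-29 17:37 UTC
Rule 3/5 (SCN, +00:00): 2025-04-10 10:56 UTC ≤ query < 2025-10-05 16:01 UTC
17·60 + 37 + 0 = 1057 min
1057 = 0·1440 + 1057; 1057 = 17·60 + 37 → 17:37, same day
→ 2025-04-29 17:37 SCN

2025-04-29 17:37 SCN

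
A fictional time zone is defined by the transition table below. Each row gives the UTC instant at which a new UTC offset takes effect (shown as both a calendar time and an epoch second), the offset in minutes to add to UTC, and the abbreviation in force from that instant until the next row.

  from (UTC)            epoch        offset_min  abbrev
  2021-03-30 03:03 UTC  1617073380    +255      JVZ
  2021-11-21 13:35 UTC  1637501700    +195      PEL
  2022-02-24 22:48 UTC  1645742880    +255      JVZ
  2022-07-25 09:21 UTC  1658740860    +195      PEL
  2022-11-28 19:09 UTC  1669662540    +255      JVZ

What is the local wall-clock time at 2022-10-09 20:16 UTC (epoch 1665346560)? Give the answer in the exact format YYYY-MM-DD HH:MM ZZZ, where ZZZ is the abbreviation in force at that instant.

2022-10-09 23:31 PEL

Query: 2022-10-09 20:16 UTC
Rule 4/5 (PEL, +03:15): 2022-07-25 09:21 UTC ≤ query < 2022-11-28 19:09 UTC
20·60 + 16 + 195 = 1411 min
1411 = 0·1440 + 1411; 1411 = 23·60 + 31 → 23:31, same day
→ 2022-10-09 23:31 PEL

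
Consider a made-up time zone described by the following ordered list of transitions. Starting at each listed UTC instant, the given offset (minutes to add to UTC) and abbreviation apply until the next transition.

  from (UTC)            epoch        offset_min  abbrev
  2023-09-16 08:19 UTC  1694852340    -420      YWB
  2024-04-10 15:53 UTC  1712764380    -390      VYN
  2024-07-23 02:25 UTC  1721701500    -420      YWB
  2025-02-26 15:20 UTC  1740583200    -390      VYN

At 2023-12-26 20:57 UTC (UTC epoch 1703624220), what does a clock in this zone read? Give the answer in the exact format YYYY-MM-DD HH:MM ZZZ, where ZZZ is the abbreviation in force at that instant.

2023-12-26 13:57 YWB

Query: 2023-12-26 20:57 UTC
Rule 1/4 (YWB, -07:00): 2023-09-16 08:19 UTC ≤ query < 2024-04-10 15:53 UTC
20·60 + 57 - 420 = 837 min
837 = 0·1440 + 837; 837 = 13·60 + 57 → 13:57, same day
→ 2023-12-26 13:57 YWB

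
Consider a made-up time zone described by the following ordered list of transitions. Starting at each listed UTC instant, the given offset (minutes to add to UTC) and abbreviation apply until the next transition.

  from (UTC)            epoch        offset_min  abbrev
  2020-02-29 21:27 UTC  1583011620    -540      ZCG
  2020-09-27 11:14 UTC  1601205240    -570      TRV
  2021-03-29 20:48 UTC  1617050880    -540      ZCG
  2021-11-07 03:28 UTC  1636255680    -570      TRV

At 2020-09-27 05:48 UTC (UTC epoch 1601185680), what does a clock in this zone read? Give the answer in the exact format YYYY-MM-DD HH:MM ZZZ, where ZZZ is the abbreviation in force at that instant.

2020-09-26 20:48 ZCG

Query: 2020-09-27 05:48 UTC
Rule 1/4 (ZCG, -09:00): 2020-02-29 21:27 UTC ≤ query < 2020-09-27 11:14 UTC
5·60 + 48 - 540 = -192 min
-192 = -1·1440 + 1248; 1248 = 20·60 + 48 → 20:48, 2020-09-27 - 1 day = 2020-09-26
→ 2020-09-26 20:48 ZCG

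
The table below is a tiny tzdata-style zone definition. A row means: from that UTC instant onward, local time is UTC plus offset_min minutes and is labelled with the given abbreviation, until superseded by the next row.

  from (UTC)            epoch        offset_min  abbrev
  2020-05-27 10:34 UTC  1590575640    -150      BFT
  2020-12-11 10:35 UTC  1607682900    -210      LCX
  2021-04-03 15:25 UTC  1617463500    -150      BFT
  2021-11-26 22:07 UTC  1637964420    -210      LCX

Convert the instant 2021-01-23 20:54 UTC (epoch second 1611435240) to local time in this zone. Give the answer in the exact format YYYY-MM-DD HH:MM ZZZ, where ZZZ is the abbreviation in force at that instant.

Query: 2021-01-23 20:54 UTC
Rule 2/4 (LCX, -03:30): 2020-12-11 10:35 UTC ≤ query < 2021-04-03 15:25 UTC
20·60 + 54 - 210 = 1044 min
1044 = 0·1440 + 1044; 1044 = 17·60 + 24 → 17:24, same day
→ 2021-01-23 17:24 LCX

2021-01-23 17:24 LCX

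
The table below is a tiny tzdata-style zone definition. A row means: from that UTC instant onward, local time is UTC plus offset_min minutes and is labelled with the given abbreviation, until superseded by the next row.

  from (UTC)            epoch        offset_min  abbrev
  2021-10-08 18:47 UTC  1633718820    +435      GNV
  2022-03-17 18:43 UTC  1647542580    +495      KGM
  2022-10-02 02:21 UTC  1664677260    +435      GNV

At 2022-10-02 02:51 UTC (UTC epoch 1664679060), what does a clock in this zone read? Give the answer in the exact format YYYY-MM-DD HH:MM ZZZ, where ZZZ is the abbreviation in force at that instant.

Query: 2022-10-02 02:51 UTC
Rule 3/3 (GNV, +07:15): 2022-10-02 02:21 UTC ≤ query < +∞
2·60 + 51 + 435 = 606 min
606 = 0·1440 + 606; 606 = 10·60 + 6 → 10:06, same day
→ 2022-10-02 10:06 GNV

2022-10-02 10:06 GNV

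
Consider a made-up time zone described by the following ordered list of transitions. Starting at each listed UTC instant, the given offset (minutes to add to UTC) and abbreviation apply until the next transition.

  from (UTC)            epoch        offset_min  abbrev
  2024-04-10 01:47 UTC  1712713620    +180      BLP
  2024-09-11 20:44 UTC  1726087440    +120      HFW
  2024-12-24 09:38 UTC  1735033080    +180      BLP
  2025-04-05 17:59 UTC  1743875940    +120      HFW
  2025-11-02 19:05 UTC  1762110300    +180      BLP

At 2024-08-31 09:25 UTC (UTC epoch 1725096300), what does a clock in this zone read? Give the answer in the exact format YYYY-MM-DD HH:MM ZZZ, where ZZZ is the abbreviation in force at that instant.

2024-08-31 12:25 BLP

Query: 2024-08-31 09:25 UTC
Rule 1/5 (BLP, +03:00): 2024-04-10 01:47 UTC ≤ query < 2024-09-11 20:44 UTC
9·60 + 25 + 180 = 745 min
745 = 0·1440 + 745; 745 = 12·60 + 25 → 12:25, same day
→ 2024-08-31 12:25 BLP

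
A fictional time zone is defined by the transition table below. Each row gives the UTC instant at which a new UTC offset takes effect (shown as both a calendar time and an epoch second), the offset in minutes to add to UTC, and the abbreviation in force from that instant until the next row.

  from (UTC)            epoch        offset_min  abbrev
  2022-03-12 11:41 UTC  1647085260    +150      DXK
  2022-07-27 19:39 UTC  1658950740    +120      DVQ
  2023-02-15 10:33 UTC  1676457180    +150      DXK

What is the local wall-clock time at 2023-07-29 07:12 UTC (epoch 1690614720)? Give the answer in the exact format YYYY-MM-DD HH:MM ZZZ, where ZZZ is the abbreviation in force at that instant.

2023-07-29 09:42 DXK

Query: 2023-07-29 07:12 UTC
Rule 3/3 (DXK, +02:30): 2023-02-15 10:33 UTC ≤ query < +∞
7·60 + 12 + 150 = 582 min
582 = 0·1440 + 582; 582 = 9·60 + 42 → 09:42, same day
→ 2023-07-29 09:42 DXK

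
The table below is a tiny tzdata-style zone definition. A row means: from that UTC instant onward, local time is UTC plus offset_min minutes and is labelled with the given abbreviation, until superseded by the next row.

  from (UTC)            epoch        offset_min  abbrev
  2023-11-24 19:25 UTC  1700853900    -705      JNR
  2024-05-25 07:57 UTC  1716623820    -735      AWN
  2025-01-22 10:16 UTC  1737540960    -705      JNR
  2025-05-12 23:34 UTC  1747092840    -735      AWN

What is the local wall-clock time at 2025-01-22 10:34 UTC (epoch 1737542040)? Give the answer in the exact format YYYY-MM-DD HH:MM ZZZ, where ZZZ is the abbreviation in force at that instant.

2025-01-21 22:49 JNR

Query: 2025-01-22 10:34 UTC
Rule 3/4 (JNR, -11:45): 2025-01-22 10:16 UTC ≤ query < 2025-05-12 23:34 UTC
10·60 + 34 - 705 = -71 min
-71 = -1·1440 + 1369; 1369 = 22·60 + 49 → 22:49, 2025-01-22 - 1 day = 2025-01-21
→ 2025-01-21 22:49 JNR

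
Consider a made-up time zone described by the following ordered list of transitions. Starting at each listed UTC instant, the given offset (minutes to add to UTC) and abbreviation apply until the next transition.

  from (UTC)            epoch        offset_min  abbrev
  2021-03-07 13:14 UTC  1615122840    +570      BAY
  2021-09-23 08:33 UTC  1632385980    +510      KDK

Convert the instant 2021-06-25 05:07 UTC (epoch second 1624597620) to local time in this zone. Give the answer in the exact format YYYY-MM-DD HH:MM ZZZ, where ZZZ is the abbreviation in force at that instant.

2021-06-25 14:37 BAY

Query: 2021-06-25 05:07 UTC
Rule 1/2 (BAY, +09:30): 2021-03-07 13:14 UTC ≤ query < 2021-09-23 08:33 UTC
5·60 + 7 + 570 = 877 min
877 = 0·1440 + 877; 877 = 14·60 + 37 → 14:37, same day
→ 2021-06-25 14:37 BAY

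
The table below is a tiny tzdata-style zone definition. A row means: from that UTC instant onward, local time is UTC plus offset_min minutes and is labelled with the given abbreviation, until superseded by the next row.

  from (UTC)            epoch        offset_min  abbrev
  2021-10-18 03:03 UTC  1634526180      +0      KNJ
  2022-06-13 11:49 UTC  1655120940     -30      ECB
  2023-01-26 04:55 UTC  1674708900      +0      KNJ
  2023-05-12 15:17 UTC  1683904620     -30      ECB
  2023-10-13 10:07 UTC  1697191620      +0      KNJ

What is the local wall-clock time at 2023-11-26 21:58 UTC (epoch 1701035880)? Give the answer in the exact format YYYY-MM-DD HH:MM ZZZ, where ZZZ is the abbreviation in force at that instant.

Query: 2023-11-26 21:58 UTC
Rule 5/5 (KNJ, +00:00): 2023-10-13 10:07 UTC ≤ query < +∞
21·60 + 58 + 0 = 1318 min
1318 = 0·1440 + 1318; 1318 = 21·60 + 58 → 21:58, same day
→ 2023-11-26 21:58 KNJ

2023-11-26 21:58 KNJ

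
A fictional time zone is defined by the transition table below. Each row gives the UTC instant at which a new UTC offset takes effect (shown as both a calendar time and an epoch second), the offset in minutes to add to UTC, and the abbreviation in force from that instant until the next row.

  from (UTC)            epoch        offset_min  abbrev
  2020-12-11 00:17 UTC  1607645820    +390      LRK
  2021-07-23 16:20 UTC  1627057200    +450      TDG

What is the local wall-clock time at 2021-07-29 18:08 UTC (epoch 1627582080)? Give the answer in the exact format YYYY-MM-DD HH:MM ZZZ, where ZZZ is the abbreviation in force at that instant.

2021-07-30 01:38 TDG

Query: 2021-07-29 18:08 UTC
Rule 2/2 (TDG, +07:30): 2021-07-23 16:20 UTC ≤ query < +∞
18·60 + 8 + 450 = 1538 min
1538 = 1·1440 + 98; 98 = 1·60 + 38 → 01:38, 2021-07-29 + 1 day = 2021-07-30
→ 2021-07-30 01:38 TDG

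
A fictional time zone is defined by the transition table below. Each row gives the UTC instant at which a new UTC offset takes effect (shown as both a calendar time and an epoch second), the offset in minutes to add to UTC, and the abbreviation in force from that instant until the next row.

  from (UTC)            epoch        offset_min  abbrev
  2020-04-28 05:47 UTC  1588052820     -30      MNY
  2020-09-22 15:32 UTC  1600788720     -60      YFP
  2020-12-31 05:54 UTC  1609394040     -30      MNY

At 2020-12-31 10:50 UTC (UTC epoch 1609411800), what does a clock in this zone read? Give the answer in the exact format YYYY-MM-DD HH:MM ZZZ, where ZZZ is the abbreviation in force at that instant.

Query: 2020-12-31 10:50 UTC
Rule 3/3 (MNY, -00:30): 2020-12-31 05:54 UTC ≤ query < +∞
10·60 + 50 - 30 = 620 min
620 = 0·1440 + 620; 620 = 10·60 + 20 → 10:20, same day
→ 2020-12-31 10:20 MNY

2020-12-31 10:20 MNY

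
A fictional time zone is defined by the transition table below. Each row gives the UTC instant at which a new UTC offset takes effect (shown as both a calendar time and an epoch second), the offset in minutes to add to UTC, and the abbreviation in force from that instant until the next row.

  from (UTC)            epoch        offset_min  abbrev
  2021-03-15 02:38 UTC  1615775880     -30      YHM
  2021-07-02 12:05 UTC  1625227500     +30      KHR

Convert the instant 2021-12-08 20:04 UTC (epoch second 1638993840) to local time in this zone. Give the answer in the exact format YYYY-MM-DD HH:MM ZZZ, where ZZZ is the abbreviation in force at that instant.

2021-12-08 20:34 KHR

Query: 2021-12-08 20:04 UTC
Rule 2/2 (KHR, +00:30): 2021-07-02 12:05 UTC ≤ query < +∞
20·60 + 4 + 30 = 1234 min
1234 = 0·1440 + 1234; 1234 = 20·60 + 34 → 20:34, same day
→ 2021-12-08 20:34 KHR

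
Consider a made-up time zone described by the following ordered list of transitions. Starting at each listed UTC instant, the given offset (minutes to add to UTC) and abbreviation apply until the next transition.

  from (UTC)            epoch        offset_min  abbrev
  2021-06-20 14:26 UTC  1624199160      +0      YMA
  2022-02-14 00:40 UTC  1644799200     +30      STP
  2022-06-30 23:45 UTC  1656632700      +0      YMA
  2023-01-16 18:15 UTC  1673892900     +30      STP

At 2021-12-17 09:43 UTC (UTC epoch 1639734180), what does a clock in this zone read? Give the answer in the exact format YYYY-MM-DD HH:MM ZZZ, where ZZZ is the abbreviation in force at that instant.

Query: 2021-12-17 09:43 UTC
Rule 1/4 (YMA, +00:00): 2021-06-20 14:26 UTC ≤ query < 2022-02-14 00:40 UTC
9·60 + 43 + 0 = 583 min
583 = 0·1440 + 583; 583 = 9·60 + 43 → 09:43, same day
→ 2021-12-17 09:43 YMA

2021-12-17 09:43 YMA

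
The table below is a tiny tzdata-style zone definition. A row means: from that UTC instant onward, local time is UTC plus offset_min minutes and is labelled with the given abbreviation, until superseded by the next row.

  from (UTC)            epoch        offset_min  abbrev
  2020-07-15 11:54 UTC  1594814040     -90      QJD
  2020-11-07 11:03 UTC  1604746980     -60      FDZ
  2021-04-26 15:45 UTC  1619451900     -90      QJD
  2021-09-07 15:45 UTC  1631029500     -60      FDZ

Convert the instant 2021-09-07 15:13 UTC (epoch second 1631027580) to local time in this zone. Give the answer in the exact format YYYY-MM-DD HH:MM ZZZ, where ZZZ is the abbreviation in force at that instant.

2021-09-07 13:43 QJD

Query: 2021-09-07 15:13 UTC
Rule 3/4 (QJD, -01:30): 2021-04-26 15:45 UTC ≤ query < 2021-09-07 15:45 UTC
15·60 + 13 - 90 = 823 min
823 = 0·1440 + 823; 823 = 13·60 + 43 → 13:43, same day
→ 2021-09-07 13:43 QJD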